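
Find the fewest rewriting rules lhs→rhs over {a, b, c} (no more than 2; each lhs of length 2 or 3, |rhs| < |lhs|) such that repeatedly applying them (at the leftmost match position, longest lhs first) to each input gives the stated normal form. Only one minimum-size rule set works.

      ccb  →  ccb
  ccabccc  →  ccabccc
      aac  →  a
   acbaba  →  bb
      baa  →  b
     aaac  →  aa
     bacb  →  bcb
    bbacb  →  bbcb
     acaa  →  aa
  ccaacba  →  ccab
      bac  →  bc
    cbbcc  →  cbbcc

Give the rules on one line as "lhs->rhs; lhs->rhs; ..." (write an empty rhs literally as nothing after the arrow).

ac->; ba->b

  | ccb
  | ccabccc
  | aac => a
  | acbaba => baba => bba => bb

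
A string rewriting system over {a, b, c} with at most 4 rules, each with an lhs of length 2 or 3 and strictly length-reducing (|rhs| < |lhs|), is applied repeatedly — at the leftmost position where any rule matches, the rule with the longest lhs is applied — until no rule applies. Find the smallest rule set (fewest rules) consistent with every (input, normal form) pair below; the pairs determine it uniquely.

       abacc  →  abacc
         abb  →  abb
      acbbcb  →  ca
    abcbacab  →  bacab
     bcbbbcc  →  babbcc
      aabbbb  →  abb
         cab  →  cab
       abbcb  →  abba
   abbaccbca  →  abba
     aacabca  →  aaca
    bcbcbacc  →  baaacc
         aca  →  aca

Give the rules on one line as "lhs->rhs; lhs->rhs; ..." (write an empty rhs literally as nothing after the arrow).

  | abacc
  | abb
  | acbbcb => aabcb => ccb => ca
  | abcbacab => bacab

aab->c; abc->; cac->bc; cb->a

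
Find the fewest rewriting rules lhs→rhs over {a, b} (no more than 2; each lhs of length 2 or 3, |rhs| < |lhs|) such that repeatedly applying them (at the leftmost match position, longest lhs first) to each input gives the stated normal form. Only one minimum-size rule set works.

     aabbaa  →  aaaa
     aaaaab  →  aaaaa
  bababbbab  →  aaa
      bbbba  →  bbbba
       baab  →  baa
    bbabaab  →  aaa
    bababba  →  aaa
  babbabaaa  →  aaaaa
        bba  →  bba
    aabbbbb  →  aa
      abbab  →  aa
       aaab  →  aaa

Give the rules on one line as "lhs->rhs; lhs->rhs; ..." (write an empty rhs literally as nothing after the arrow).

  | aabbaa => aabaa => aaaa
  | aaaaab => aaaaa
  | bababbbab => ababbbab => aabbbab => aabbab => aabab => aaab => aaa
  | bbbba

ab->a; bab->ab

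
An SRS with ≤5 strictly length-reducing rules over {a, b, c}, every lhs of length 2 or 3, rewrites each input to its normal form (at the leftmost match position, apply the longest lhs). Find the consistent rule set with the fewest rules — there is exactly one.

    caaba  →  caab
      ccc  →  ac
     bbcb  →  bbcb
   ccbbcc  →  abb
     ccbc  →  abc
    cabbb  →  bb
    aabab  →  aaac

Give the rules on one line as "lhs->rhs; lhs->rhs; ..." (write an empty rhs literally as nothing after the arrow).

  | caaba => caab
  | ccc => ac
  | bbcb
  | ccbbcc => abbcc => abba => abb

ba->b; bab->ac; cab->; cc->a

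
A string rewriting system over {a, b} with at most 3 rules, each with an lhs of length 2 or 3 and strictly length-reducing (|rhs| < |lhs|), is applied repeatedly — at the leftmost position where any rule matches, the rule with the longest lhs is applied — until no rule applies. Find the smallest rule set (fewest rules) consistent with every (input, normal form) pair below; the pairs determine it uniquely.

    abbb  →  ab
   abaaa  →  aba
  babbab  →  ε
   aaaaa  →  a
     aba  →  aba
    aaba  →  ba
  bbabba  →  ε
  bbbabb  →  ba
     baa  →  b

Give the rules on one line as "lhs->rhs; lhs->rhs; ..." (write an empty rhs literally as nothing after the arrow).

aa->; bb->

  | abbb => ab
  | abaaa => aba
  | babbab => baab => bb => ε
  | aaaaa => aaa => a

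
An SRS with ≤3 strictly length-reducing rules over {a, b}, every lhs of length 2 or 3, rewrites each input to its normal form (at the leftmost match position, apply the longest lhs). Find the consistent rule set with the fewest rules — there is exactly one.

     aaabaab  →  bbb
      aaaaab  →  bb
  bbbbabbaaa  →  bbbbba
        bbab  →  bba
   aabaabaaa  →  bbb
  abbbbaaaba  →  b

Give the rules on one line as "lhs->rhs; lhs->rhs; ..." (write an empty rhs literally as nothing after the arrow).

  | aaabaab => bbaab => bbb
  | aaaaab => baab => bb
  | bbbbabbaaa => bbbbabaaa => bbbbaaaa => bbbbba
  | bbab => bba

aa->; aaa->b; ab->a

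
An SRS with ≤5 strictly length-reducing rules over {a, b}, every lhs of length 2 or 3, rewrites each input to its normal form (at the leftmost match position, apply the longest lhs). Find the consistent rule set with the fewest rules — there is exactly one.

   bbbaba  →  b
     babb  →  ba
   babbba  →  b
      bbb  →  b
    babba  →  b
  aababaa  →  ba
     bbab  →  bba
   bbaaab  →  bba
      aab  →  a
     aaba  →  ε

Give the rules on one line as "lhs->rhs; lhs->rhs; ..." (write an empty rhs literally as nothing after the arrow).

aa->a; ab->a; aba->; bbb->b

  | bbbaba => baba => b
  | babb => bab => ba
  | babbba => babba => baba => b
  | bbb => b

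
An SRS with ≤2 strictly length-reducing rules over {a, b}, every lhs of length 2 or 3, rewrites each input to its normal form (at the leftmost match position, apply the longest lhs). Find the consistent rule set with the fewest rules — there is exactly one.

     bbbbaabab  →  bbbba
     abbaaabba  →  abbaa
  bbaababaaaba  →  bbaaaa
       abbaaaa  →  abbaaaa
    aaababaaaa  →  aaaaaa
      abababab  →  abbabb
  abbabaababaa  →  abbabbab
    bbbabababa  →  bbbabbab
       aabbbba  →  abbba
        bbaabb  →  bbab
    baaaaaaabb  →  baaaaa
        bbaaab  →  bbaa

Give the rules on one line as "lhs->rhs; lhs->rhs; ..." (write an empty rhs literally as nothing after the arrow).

aab->a; aba->ab

  | bbbbaabab => bbbbaab => bbbba
  | abbaaabba => abbaaba => abbaa
  | bbaababaaaba => bbaabaaaba => bbaaaaba => bbaaaa
  | abbaaaa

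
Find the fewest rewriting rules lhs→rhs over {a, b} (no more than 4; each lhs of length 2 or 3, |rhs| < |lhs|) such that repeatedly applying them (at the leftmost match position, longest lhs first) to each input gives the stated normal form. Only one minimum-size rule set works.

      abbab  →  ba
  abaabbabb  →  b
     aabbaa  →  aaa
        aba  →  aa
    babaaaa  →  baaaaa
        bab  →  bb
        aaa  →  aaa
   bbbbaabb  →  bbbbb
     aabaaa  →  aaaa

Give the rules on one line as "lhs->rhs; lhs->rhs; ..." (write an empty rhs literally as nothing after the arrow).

aab->a; ab->b; aba->aa; abb->ba

  | abbab => baab => ba
  | abaabbabb => aaabbabb => aababb => aabb => ab => b
  | aabbaa => abaa => aaa
  | aba => aa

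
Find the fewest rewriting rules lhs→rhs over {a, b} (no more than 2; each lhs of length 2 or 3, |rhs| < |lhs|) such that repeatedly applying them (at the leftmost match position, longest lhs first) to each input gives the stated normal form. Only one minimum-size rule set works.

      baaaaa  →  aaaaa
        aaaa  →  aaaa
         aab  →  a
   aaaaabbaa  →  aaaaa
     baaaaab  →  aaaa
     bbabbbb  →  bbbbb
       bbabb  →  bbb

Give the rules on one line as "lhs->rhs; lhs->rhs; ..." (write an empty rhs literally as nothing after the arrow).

ab->; baa->aa

  | baaaaa => aaaaa
  | aaaa
  | aab => a
  | aaaaabbaa => aaaabaa => aaaaa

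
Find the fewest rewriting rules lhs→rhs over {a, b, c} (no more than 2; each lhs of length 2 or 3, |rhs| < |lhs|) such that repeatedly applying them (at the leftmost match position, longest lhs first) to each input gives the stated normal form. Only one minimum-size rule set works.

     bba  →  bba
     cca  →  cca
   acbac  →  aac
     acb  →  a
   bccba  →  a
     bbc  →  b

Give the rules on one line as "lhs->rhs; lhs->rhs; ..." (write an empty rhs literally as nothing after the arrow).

  | bba
  | cca
  | acbac => aac
  | acb => a

bc->; cb->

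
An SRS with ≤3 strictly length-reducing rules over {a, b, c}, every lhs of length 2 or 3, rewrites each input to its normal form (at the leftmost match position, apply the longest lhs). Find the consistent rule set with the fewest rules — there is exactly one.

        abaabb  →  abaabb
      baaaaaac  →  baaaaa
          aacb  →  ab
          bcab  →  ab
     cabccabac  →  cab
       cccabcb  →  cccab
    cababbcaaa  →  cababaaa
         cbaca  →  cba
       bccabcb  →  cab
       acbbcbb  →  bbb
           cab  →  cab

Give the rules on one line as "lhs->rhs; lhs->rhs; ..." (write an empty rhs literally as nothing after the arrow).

ac->; bc->

  | abaabb
  | baaaaaac => baaaaa
  | aacb => ab
  | bcab => ab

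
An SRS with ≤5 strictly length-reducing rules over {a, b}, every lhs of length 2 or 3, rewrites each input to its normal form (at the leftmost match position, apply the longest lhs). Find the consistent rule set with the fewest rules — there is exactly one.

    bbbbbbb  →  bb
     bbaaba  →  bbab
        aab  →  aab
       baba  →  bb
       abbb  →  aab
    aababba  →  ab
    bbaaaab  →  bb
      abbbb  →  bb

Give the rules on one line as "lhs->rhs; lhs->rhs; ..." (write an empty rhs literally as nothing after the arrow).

aaa->bb; aba->b; abb->aa; bbb->a

  | bbbbbbb => abbbb => aabb => aaa => bb
  | bbaaba => bbab
  | aab
  | baba => bb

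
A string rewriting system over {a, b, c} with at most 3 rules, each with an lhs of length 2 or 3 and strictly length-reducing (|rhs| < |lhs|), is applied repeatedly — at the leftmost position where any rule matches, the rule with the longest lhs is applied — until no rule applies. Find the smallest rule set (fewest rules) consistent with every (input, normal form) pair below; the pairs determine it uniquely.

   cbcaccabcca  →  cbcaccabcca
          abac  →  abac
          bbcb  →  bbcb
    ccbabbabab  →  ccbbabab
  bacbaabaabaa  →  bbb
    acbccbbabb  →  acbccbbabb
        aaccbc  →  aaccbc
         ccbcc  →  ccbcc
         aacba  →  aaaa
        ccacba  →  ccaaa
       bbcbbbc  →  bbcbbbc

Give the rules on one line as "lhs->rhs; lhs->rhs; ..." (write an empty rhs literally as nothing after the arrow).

aab->cb; baa->b; cba->aa

  | cbcaccabcca
  | abac
  | bbcb
  | ccbabbabab => caabbabab => ccbbabab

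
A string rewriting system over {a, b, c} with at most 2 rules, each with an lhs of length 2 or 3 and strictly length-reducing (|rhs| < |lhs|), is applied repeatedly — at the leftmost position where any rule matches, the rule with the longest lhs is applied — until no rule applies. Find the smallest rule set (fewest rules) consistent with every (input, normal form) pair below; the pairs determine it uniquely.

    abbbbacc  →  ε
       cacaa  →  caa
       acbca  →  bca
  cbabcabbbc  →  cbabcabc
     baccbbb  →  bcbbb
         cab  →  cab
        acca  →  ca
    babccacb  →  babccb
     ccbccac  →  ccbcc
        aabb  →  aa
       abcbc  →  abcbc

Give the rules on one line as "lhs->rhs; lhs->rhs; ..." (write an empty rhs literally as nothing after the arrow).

abb->a; ac->

  | abbbbacc => abbacc => aacc => ac => ε
  | cacaa => caa
  | acbca => bca
  | cbabcabbbc => cbabcabc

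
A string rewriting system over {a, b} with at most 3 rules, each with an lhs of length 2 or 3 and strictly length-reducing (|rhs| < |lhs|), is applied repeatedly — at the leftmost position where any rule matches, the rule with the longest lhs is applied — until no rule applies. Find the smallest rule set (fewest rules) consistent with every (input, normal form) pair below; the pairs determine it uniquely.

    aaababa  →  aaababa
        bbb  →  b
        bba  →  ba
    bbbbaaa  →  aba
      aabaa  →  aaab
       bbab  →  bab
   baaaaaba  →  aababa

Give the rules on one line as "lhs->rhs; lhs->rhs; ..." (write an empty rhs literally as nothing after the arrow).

baa->ab; bb->b

  | aaababa
  | bbb => bb => b
  | bba => ba
  | bbbbaaa => bbbaaa => bbaaa => baaa => aba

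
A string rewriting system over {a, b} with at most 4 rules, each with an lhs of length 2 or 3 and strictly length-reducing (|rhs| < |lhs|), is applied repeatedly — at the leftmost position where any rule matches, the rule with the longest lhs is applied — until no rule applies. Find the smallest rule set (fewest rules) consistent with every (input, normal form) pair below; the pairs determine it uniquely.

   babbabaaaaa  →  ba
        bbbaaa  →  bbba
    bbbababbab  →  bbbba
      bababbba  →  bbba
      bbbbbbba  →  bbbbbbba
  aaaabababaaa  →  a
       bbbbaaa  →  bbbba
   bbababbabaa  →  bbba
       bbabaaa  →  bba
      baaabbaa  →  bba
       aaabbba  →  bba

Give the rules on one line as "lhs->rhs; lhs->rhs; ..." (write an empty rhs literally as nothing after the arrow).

  | babbabaaaaa => bababaaaaa => baabaaaaa => baaaaa => baaaa => baaa => baa => ba
  | bbbaaa => bbbaa => bbba
  | bbbababbab => bbbaabbab => bbbbab => bbbba
  | bababbba => baabbba => bbba

aa->a; aab->; ab->a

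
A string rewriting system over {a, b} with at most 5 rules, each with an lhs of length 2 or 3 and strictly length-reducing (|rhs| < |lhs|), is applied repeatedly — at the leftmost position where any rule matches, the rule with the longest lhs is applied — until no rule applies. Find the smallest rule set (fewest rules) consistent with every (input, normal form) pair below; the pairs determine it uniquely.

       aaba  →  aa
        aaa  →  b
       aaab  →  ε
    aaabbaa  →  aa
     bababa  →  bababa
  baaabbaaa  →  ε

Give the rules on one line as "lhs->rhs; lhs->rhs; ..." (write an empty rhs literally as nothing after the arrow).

  | aaba => aa
  | aaa => b
  | aaab => bb => ε
  | aaabbaa => bbbaa => aa

aaa->b; aab->a; bb->; bbb->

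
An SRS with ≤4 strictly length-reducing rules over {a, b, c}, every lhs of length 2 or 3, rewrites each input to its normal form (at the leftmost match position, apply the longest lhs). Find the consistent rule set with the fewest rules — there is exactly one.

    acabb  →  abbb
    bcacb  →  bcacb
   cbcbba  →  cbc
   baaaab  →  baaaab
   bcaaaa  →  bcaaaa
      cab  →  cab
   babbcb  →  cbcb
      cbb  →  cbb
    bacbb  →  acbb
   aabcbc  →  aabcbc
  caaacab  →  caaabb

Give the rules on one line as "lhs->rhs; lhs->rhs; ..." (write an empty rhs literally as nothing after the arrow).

  | acabb => abbb
  | bcacb
  | cbcbba => cbc
  | baaaab

aca->ab; bab->c; bac->ac; bba->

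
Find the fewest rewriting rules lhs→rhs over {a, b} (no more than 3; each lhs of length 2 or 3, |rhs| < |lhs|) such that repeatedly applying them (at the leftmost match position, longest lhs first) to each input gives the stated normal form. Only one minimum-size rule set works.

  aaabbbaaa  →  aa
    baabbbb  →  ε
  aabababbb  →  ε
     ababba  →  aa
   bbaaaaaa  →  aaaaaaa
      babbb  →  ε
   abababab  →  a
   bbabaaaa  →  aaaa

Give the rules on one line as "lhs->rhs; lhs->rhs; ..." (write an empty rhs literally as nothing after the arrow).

ab->; aba->; bb->a

  | aaabbbaaa => aabbaaa => abaaa => aa
  | baabbbb => babbb => bbb => ab => ε
  | aabababbb => ababbb => bbb => ab => ε
  | ababba => bba => aa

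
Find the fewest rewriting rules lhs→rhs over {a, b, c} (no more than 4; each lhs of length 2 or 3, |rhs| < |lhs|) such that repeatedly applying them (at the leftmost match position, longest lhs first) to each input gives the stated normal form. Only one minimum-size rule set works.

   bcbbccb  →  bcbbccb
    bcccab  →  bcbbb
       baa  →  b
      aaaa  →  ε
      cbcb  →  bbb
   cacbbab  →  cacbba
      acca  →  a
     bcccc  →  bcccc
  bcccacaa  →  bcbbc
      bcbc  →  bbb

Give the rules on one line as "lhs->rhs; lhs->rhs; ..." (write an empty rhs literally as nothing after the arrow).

  | bcbbccb
  | bcccab => bcbbb
  | baa => b
  | aaaa => aa => ε

aa->; ab->a; cbc->bb; cca->bb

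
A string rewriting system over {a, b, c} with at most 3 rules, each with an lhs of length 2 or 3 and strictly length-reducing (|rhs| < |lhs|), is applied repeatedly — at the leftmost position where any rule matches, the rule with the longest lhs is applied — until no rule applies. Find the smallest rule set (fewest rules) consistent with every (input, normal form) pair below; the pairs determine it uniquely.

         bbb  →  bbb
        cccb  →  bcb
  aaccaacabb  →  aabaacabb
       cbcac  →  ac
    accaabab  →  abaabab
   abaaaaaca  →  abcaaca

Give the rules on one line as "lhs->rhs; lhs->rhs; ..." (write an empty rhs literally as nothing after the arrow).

  | bbb
  | cccb => bcb
  | aaccaacabb => aabaacabb
  | cbcac => ac

aaa->c; cbc->; cc->b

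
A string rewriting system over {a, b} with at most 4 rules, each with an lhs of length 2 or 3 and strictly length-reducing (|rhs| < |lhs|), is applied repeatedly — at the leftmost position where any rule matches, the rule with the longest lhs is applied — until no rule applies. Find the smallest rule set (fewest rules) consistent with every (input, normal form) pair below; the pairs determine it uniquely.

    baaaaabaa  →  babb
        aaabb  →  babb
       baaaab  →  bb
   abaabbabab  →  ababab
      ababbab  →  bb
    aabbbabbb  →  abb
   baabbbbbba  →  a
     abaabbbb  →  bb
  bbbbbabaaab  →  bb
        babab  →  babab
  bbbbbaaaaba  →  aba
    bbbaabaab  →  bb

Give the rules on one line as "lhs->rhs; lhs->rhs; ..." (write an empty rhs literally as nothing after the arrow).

aa->b; bba->a; bbb->ab

  | baaaaabaa => bbaaabaa => aaabaa => babaa => babb
  | aaabb => babb
  | baaaab => bbaab => aab => bb
  | abaabbabab => abbbbabab => aabbabab => bbbabab => ababab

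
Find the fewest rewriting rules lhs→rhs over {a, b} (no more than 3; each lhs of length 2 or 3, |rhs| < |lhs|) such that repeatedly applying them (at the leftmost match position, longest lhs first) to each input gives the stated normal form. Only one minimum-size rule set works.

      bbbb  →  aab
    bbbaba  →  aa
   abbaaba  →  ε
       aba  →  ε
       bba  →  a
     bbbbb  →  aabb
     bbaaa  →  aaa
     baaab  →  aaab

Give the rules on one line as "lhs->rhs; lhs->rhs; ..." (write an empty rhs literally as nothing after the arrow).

aba->; ba->a; bbb->aa

  | bbbb => aab
  | bbbaba => aaaba => aa
  | abbaaba => abaaba => aba => ε
  | aba => ε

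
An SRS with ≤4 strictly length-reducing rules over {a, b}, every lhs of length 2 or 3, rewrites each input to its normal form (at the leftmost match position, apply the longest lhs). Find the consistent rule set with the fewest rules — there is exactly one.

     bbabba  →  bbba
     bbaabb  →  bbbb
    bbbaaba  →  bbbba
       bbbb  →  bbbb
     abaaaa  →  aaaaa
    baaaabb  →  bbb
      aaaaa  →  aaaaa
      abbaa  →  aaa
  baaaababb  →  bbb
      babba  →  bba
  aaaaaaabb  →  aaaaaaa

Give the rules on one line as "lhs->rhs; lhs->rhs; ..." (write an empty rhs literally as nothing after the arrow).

  | bbabba => bbba
  | bbaabb => bbbb
  | bbbaaba => bbbba
  | bbbb

ab->a; baa->b; bab->b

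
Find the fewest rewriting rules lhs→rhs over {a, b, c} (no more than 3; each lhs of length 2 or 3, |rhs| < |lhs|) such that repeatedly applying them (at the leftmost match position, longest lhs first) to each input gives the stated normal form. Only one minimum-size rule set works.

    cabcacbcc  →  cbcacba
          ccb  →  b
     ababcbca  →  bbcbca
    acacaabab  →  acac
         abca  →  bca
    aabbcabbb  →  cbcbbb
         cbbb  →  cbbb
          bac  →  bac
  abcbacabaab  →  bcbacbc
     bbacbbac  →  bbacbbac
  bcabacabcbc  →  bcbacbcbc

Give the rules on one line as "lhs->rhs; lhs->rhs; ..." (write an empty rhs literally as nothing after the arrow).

  | cabcacbcc => cbcacbcc => cbcacba
  | ccb => ab => b
  | ababcbca => babcbca => bbcbca
  | acacaabab => acaccab => acaaab => acac

aab->c; ab->b; cc->a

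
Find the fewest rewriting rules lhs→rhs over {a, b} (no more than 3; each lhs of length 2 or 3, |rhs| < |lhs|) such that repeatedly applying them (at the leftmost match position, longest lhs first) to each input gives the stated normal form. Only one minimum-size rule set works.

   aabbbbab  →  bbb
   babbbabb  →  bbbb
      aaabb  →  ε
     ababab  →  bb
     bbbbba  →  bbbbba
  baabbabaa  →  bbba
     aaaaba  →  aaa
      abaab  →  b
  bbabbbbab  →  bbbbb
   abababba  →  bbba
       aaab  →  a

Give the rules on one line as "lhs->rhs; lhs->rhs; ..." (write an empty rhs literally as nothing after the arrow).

aab->; ab->; aba->b

  | aabbbbab => bbbab => bbb
  | babbbabb => bbbabb => bbbb
  | aaabb => ab => ε
  | ababab => bbab => bb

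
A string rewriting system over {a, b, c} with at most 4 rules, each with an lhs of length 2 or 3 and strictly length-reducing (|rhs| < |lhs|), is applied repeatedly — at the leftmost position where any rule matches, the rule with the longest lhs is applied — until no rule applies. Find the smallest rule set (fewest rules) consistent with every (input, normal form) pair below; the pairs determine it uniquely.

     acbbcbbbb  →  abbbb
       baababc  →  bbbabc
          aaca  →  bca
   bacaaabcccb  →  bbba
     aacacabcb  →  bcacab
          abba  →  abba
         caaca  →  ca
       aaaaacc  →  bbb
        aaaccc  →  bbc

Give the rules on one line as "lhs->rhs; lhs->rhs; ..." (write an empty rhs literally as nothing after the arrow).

  | acbbcbbbb => abcbbbb => abbbb
  | baababc => bbbabc
  | aaca => bca
  | bacaaabcccb => bacbabcccb => baabcccb => bbbcccb => bbbacb => bbba

aa->b; cb->; cc->a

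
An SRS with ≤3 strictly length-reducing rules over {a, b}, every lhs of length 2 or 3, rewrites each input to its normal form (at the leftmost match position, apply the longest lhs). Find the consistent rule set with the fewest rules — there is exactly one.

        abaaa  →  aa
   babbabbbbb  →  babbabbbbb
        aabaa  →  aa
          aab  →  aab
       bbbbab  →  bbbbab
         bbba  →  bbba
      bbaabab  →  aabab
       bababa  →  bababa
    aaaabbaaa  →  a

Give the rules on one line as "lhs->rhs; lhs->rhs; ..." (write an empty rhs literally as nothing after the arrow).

aaa->a; baa->aa

  | abaaa => aaaa => aa
  | babbabbbbb
  | aabaa => aaaa => aa
  | aab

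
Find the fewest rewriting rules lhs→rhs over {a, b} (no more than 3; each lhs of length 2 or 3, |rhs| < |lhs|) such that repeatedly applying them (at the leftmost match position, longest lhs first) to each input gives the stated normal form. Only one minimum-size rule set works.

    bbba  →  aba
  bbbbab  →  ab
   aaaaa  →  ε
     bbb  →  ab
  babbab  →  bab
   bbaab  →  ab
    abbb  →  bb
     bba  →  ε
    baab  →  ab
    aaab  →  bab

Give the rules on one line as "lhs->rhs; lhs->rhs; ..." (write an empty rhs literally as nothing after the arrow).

  | bbba => aba
  | bbbbab => abbab => ab
  | aaaaa => baaa => bba => ε
  | bbb => ab

aa->b; bba->; bbb->ab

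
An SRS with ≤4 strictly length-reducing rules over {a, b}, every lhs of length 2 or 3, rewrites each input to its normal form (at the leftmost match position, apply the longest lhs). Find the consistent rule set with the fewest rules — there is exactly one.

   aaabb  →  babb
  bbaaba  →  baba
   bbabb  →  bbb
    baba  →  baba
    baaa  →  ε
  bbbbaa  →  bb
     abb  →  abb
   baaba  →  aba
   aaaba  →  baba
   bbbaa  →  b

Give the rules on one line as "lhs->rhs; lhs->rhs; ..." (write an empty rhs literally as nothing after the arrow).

  | aaabb => babb
  | bbaaba => baba
  | bbabb => bbb
  | baba

aa->; aaa->ba; baa->a; bba->b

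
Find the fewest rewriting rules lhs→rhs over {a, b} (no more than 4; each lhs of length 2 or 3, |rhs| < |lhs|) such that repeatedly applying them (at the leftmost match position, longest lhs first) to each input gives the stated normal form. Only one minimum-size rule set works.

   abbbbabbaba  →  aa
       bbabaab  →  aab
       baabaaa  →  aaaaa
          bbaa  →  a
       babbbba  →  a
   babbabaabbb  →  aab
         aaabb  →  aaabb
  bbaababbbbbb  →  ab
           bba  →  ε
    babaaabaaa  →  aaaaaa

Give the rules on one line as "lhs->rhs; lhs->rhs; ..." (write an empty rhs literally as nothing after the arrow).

ba->a; bab->; bba->; bbb->b

  | abbbbabbaba => abbabbaba => abbaba => aba => aa
  | bbabaab => baab => aab
  | baabaaa => aabaaa => aaaaa
  | bbaa => a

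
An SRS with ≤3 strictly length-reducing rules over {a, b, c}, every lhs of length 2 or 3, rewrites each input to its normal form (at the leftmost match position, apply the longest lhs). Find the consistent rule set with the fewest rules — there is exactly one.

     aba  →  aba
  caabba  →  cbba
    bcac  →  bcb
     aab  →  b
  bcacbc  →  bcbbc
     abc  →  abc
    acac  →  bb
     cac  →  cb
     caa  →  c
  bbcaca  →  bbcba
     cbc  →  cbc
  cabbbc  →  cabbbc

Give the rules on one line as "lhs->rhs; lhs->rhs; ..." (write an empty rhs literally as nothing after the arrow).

aa->; ac->b

  | aba
  | caabba => cbba
  | bcac => bcb
  | aab => b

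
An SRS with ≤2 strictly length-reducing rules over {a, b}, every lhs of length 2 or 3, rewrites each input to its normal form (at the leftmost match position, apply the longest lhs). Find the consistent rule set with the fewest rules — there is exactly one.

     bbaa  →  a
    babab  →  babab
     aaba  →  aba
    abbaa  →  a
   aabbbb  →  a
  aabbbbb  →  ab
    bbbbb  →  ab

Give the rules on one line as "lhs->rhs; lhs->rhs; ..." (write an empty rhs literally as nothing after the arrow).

  | bbaa => aaa => aa => a
  | babab
  | aaba => aba
  | abbaa => aaaa => aaa => aa => a

aa->a; bb->a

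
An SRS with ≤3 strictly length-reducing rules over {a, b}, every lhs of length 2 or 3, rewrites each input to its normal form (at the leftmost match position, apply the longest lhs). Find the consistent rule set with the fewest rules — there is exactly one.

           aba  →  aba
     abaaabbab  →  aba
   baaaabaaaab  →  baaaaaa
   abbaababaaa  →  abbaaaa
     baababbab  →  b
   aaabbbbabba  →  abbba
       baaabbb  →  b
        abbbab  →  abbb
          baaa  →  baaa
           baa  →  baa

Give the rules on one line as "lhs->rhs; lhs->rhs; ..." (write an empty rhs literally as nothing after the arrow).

aab->a; bab->b

  | aba
  | abaaabbab => abaabab => abaab => aba
  | baaaabaaaab => baaaaaaab => baaaaaa
  | abbaababaaa => abbaabaaa => abbaaaa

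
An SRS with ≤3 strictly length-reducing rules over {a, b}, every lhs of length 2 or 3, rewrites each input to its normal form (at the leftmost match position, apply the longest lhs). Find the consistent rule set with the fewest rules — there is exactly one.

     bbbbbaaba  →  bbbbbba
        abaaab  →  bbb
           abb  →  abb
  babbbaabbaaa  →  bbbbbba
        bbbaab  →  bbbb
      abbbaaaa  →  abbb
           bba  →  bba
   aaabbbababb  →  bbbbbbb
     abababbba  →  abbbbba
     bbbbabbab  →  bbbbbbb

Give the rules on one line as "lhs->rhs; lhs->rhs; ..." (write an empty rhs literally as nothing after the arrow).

  | bbbbbaaba => bbbbabba => bbbbbba
  | abaaab => aabab => bbab => bbb
  | abb
  | babbbaabbaaa => bbbbaabbaaa => bbbabbbaaa => bbbbbbaaa => bbbbbaba => bbbbbba

aa->b; baa->ab; bab->bb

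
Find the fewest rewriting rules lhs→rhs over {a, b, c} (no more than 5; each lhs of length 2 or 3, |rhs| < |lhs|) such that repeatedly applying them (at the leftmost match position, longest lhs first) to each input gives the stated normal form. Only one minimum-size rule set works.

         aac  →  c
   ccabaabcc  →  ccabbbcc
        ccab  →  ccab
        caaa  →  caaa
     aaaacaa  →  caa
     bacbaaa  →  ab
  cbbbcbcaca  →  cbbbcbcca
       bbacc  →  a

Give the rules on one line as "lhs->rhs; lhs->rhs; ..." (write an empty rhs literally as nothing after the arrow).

  | aac => ac => c
  | ccabaabcc => ccabbbcc
  | ccab
  | caaa

ac->c; ba->; baa->bb; bac->a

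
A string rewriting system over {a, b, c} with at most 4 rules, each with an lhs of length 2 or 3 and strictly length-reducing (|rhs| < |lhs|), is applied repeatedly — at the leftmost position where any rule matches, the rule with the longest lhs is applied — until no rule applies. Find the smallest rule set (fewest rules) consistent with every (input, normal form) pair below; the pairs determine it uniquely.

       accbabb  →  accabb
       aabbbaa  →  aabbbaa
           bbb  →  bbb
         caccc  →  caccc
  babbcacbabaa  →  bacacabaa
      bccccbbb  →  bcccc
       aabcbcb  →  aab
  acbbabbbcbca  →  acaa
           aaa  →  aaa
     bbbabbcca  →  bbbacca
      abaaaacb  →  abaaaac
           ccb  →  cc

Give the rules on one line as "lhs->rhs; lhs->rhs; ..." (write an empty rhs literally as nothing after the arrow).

  | accbabb => accabb
  | aabbbaa
  | bbb
  | caccc

abc->a; bbc->c; cb->c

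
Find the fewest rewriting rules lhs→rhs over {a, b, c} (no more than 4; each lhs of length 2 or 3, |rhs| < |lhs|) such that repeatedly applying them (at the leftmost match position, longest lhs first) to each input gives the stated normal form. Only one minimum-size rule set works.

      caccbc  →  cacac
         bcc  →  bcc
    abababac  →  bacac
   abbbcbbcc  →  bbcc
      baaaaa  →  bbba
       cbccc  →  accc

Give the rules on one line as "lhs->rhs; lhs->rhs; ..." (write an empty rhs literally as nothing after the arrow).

aa->b; ab->a; bab->ac; cb->a

  | caccbc => cacac
  | bcc
  | abababac => aababac => bbabac => bacac
  | abbbcbbcc => abbcbbcc => abcbbcc => acbbcc => aabcc => bbcc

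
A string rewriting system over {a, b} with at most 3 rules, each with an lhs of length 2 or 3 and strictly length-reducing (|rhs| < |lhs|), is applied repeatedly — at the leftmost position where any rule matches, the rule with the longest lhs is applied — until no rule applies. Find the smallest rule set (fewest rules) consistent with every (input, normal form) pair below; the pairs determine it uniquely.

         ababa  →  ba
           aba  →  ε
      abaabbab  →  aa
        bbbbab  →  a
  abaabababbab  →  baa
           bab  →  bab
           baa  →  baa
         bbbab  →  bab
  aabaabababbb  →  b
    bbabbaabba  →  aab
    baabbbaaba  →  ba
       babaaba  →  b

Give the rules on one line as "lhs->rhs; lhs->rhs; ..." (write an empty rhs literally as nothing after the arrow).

aba->; bb->; bba->ab

  | ababa => ba
  | aba => ε
  | abaabbab => abbab => aabb => aa
  | bbbbab => bbab => abb => a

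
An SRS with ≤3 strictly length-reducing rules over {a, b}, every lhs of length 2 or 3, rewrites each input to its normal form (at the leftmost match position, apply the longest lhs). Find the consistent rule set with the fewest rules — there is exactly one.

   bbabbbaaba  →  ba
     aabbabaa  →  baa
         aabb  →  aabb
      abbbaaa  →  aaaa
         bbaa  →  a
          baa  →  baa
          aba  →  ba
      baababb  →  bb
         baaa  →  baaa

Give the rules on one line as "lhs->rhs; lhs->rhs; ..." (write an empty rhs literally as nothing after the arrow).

aba->ba; bba->; bbb->

  | bbabbbaaba => bbbaaba => aaba => aba => ba
  | aabbabaa => aabaa => abaa => baa
  | aabb
  | abbbaaa => aaaa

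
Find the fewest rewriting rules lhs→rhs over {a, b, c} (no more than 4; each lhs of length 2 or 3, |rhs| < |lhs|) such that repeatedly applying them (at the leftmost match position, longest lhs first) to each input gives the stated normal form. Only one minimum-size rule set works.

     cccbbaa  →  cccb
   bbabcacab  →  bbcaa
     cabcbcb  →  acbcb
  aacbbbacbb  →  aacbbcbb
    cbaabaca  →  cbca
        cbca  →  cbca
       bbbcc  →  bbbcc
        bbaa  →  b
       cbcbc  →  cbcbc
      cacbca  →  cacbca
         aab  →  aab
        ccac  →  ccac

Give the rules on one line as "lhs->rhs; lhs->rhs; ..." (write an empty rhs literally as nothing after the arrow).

ba->b; bba->b; cab->a

  | cccbbaa => cccba => cccb
  | bbabcacab => bbcacab => bbcaa
  | cabcbcb => acbcb
  | aacbbbacbb => aacbbcbb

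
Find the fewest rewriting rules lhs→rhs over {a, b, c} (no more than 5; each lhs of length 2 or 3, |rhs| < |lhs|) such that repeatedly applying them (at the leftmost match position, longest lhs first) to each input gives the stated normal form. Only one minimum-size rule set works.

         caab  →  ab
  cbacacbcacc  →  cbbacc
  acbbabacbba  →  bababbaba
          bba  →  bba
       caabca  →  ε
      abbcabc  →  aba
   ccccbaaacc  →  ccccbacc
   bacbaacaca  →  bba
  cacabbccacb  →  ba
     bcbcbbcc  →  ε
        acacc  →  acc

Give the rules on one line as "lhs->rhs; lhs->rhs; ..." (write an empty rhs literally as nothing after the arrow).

  | caab => ab
  | cbacacbcacc => cbacbcacc => cbbacacc => cbbacc
  | acbbabacbba => bababacbba => bababbaba
  | bba

aa->; acb->ba; bc->; ca->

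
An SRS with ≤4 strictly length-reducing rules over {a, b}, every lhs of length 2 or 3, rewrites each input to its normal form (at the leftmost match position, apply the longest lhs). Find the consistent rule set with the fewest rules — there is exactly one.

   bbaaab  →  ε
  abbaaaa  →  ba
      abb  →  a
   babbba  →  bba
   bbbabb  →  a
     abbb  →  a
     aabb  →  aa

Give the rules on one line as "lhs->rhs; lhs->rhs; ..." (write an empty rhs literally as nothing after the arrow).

  | bbaaab => bbb => ε
  | abbaaaa => abaaaa => baaaa => ba
  | abb => ab => a
  | babbba => babba => baba => bba

aaa->; ab->a; aba->ba; bbb->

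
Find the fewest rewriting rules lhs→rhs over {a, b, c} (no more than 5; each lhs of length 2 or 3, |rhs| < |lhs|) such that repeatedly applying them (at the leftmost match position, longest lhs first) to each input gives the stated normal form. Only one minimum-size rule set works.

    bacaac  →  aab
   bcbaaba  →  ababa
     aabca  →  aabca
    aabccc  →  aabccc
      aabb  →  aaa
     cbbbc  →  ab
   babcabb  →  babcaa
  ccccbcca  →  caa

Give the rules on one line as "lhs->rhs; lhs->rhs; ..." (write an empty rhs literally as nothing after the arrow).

ac->b; baa->ab; bb->a; cb->a

  | bacaac => bbaac => aaac => aab
  | bcbaaba => baaaba => ababa
  | aabca
  | aabccc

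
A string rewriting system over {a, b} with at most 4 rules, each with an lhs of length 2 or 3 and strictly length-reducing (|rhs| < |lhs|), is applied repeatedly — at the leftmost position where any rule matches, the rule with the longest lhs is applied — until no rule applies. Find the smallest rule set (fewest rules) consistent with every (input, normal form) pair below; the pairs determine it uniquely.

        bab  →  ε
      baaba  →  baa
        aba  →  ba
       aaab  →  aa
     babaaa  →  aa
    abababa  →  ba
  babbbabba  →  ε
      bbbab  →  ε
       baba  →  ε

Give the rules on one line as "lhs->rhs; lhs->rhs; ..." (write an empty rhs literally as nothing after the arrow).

aab->a; ab->b; bb->; bba->

  | bab => bb => ε
  | baaba => baa
  | aba => ba
  | aaab => aa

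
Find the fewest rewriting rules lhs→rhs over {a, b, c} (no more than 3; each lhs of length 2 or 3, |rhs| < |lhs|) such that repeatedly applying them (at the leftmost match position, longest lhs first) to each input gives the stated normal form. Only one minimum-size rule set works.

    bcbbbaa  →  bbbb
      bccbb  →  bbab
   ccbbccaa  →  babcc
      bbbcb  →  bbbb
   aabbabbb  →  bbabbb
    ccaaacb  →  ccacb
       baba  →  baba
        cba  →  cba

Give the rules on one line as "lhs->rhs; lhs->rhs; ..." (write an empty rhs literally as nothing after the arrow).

  | bcbbbaa => bbbbaa => bbbb
  | bccbb => bbab
  | ccbbccaa => babccaa => babcc
  | bbbcb => bbbb

aa->; bcb->bb; ccb->ba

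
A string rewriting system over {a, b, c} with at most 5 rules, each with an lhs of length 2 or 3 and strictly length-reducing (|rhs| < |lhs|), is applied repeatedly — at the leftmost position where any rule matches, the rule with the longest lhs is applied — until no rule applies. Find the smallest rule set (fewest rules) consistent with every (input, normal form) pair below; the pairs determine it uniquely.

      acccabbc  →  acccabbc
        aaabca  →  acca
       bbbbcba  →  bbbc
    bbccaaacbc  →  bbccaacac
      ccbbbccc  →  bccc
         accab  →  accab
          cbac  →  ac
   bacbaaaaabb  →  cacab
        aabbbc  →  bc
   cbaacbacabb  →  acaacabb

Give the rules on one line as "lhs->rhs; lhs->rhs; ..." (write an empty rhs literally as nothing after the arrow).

  | acccabbc
  | aaabca => abaca => acca
  | bbbbcba => bbbba => bbbc
  | bbccaaacbc => bbccaacac

aab->ba; acb->ca; ba->c; cb->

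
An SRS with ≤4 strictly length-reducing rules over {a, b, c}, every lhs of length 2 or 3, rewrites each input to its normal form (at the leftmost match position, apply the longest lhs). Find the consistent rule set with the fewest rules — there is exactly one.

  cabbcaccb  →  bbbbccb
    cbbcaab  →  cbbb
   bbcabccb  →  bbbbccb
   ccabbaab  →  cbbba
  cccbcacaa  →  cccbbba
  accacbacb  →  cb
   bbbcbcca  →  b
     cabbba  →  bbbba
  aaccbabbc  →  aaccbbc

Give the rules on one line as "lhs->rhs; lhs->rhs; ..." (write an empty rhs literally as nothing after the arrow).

  | cabbcaccb => bbbcaccb => bbbbccb
  | cbbcaab => cbbbab => cbbb
  | bbcabccb => bbbbccb
  | ccabbaab => cbbbaab => cbbba

ab->; bcb->; ca->b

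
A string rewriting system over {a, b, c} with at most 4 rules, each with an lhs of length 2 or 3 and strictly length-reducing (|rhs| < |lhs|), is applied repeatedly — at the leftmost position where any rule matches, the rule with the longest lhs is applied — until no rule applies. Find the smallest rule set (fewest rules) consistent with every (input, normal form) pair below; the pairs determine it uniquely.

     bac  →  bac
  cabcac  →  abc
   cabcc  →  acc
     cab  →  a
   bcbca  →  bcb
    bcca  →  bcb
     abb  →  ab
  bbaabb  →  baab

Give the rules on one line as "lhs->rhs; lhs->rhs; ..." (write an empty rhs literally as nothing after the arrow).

  | bac
  | cabcac => acac => abc
  | cabcc => acc
  | cab => a

bb->b; ca->b; cab->a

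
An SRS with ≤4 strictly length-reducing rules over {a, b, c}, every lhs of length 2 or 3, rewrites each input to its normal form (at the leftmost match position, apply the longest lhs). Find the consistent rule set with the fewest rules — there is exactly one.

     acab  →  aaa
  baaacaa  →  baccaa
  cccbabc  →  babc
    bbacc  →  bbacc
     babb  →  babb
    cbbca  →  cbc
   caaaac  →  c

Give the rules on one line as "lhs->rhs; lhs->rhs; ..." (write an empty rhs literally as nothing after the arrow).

aac->cc; bca->c; cab->aa; ccc->

  | acab => aaa
  | baaacaa => baccaa
  | cccbabc => babc
  | bbacc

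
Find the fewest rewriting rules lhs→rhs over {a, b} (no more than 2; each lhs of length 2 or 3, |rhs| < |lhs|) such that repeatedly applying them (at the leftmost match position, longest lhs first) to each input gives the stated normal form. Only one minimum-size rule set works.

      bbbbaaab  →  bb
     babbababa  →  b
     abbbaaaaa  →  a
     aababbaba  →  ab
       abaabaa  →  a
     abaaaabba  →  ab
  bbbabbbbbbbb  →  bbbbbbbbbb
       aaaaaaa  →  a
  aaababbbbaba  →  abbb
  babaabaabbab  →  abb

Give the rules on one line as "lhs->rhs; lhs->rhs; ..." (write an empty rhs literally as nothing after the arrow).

aa->a; ba->

  | bbbbaaab => bbbaab => bbab => bb
  | babbababa => bbababa => bbaba => bba => b
  | abbbaaaaa => abbaaaa => abaaa => aaa => aa => a
  | aababbaba => ababbaba => abbaba => abba => ab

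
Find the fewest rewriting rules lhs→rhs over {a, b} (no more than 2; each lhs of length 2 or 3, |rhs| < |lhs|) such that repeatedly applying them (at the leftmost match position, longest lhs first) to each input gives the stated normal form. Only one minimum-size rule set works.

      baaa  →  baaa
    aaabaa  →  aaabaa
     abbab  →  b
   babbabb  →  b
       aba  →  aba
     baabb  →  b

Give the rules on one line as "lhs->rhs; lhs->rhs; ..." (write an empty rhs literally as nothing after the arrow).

abb->bb; bab->

  | baaa
  | aaabaa
  | abbab => bbab => b
  | babbabb => babb => b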